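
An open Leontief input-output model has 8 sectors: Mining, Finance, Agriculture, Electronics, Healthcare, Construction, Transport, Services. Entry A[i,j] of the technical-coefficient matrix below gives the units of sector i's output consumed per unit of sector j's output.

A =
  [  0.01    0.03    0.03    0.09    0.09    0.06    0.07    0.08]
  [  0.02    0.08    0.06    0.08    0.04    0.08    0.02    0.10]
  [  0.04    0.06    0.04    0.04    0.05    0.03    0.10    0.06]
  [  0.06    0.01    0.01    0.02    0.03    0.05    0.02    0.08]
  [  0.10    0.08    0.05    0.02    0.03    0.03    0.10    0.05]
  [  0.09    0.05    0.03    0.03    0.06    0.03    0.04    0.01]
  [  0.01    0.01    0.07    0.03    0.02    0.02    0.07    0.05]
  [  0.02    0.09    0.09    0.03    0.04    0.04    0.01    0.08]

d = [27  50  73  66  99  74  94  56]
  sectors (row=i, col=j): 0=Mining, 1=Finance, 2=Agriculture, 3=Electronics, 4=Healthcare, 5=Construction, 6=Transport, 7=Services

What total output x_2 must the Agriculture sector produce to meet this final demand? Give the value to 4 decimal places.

120.3230

Form M = I − A:
  [  0.99   -0.03   -0.03   -0.09   -0.09   -0.06   -0.07   -0.08]
  [ -0.02    0.92   -0.06   -0.08   -0.04   -0.08   -0.02   -0.10]
  [ -0.04   -0.06    0.96   -0.04   -0.05   -0.03   -0.10   -0.06]
  [ -0.06   -0.01   -0.01    0.98   -0.03   -0.05   -0.02   -0.08]
  [ -0.10   -0.08   -0.05   -0.02    0.97   -0.03   -0.10   -0.05]
  [ -0.09   -0.05   -0.03   -0.03   -0.06    0.97   -0.04   -0.01]
  [ -0.01   -0.01   -0.07   -0.03   -0.02   -0.02    0.93   -0.05]
  [ -0.02   -0.09   -0.09   -0.03   -0.04   -0.04   -0.01    0.92]
Leontief inverse L = M⁻¹:
  [  1.0451    0.0685    0.0669    0.1167    0.1198    0.0895    0.1079    0.1262]
  [  0.0551    1.1246    0.0989    0.1123    0.0746    0.1147    0.0560    0.1516]
  [  0.0662    0.0948    1.0760    0.0685    0.0784    0.0583    0.1363    0.1045]
  [  0.0794    0.0356    0.0338    1.0398    0.0524    0.0695    0.0425    0.1093]
  [  0.1261    0.1179    0.0891    0.0559    1.0648    0.0632    0.1411    0.1007]
  [  0.1137    0.0783    0.0563    0.0569    0.0872    1.0552    0.0728    0.0472]
  [  0.0271    0.0324    0.0937    0.0468    0.0382    0.0366    1.0956    0.0781]
  [  0.0479    0.1308    0.1248    0.0595    0.0698    0.0702    0.0437    1.1256]
Total output x = L · d:
  x_0 = 1.0451·27 + 0.0685·50 + 0.0669·73 + 0.1167·66 + 0.1198·99 + 0.0895·74 + 0.1079·94 + 0.1262·56 = 79.9255
  x_1 = 0.0551·27 + 1.1246·50 + 0.0989·73 + 0.1123·66 + 0.0746·99 + 0.1147·74 + 0.0560·94 + 0.1516·56 = 101.9712
  x_2 = 0.0662·27 + 0.0948·50 + 1.0760·73 + 0.0685·66 + 0.0784·99 + 0.0583·74 + 0.1363·94 + 0.1045·56 = 120.3230
  x_3 = 0.0794·27 + 0.0356·50 + 0.0338·73 + 1.0398·66 + 0.0524·99 + 0.0695·74 + 0.0425·94 + 0.1093·56 = 95.4672
  x_4 = 0.1261·27 + 0.1179·50 + 0.0891·73 + 0.0559·66 + 1.0648·99 + 0.0632·74 + 0.1411·94 + 0.1007·56 = 148.4810
  x_5 = 0.1137·27 + 0.0783·50 + 0.0563·73 + 0.0569·66 + 0.0872·99 + 1.0552·74 + 0.0728·94 + 0.0472·56 = 111.0525
  x_6 = 0.0271·27 + 0.0324·50 + 0.0937·73 + 0.0468·66 + 0.0382·99 + 0.0366·74 + 1.0956·94 + 0.0781·56 = 126.1315
  x_7 = 0.0479·27 + 0.1308·50 + 0.1248·73 + 0.0595·66 + 0.0698·99 + 0.0702·74 + 0.0437·94 + 1.1256·56 = 100.1214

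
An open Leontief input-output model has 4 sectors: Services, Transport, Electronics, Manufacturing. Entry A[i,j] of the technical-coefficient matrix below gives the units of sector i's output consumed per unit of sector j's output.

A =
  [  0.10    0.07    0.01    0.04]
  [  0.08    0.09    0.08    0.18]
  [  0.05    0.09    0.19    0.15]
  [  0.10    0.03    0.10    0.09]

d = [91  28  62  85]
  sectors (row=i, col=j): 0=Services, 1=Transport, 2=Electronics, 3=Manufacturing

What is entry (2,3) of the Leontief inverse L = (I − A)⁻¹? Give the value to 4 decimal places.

L[2,3] = 0.2442

Form M = I − A:
  [  0.90   -0.07   -0.01   -0.04]
  [ -0.08    0.91   -0.08   -0.18]
  [ -0.05   -0.09    0.81   -0.15]
  [ -0.10   -0.03   -0.10    0.91]
Leontief inverse L = M⁻¹:
  [  1.1292    0.0925    0.0321    0.0732]
  [  0.1369    1.1321    0.1448    0.2538]
  [  0.1110    0.1432    1.2802    0.2442]
  [  0.1408    0.0632    0.1490    1.1422]
Total output x = L · d:
  x_0 = 1.1292·91 + 0.0925·28 + 0.0321·62 + 0.0732·85 = 113.5649
  x_1 = 0.1369·91 + 1.1321·28 + 0.1448·62 + 0.2538·85 = 74.7114
  x_2 = 0.1110·91 + 0.1432·28 + 1.2802·62 + 0.2442·85 = 114.2442
  x_3 = 0.1408·91 + 0.0632·28 + 0.1490·62 + 1.1422·85 = 120.9036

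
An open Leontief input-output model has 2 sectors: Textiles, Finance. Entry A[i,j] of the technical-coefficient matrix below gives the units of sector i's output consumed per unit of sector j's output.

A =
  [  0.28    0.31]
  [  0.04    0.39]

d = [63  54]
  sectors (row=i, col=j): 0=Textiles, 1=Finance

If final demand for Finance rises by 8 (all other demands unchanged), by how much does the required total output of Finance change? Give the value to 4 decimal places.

Form M = I − A:
  [  0.72   -0.31]
  [ -0.04    0.61]
Leontief inverse L = M⁻¹:
  [  1.4292    0.7263]
  [  0.0937    1.6870]
Total output x = L · d:
  x_0 = 1.4292·63 + 0.7263·54 = 129.2643
  x_1 = 0.0937·63 + 1.6870·54 = 97.0009
Δx_1 = L[1,1] · Δd_1 = 1.6870 · 8 = 13.4958

13.4958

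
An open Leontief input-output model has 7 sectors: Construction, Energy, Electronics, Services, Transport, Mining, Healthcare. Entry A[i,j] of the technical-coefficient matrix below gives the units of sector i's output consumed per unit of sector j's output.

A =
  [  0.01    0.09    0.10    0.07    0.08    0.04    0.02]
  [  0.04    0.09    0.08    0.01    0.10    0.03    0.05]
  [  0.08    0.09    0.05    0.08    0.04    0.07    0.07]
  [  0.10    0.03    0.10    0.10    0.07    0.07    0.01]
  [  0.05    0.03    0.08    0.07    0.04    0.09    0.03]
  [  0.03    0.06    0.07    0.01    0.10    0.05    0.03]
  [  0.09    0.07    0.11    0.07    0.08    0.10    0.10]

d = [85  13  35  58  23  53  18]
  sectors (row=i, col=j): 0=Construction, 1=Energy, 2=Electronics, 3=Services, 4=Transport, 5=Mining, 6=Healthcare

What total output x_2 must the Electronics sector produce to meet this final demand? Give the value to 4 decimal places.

Form M = I − A:
  [  0.99   -0.09   -0.10   -0.07   -0.08   -0.04   -0.02]
  [ -0.04    0.91   -0.08   -0.01   -0.10   -0.03   -0.05]
  [ -0.08   -0.09    0.95   -0.08   -0.04   -0.07   -0.07]
  [ -0.10   -0.03   -0.10    0.90   -0.07   -0.07   -0.01]
  [ -0.05   -0.03   -0.08   -0.07    0.96   -0.09   -0.03]
  [ -0.03   -0.06   -0.07   -0.01   -0.10    0.95   -0.03]
  [ -0.09   -0.07   -0.11   -0.07   -0.08   -0.10    0.90]
Leontief inverse L = M⁻¹:
  [  1.0537    0.1375    0.1577    0.1126    0.1302    0.0864    0.0518]
  [  0.0796    1.1384    0.1374    0.0500    0.1495    0.0761    0.0838]
  [  0.1285    0.1478    1.1225    0.1292    0.1041    0.1235    0.1074]
  [  0.1476    0.0849    0.1689    1.1532    0.1286    0.1230    0.0423]
  [  0.0896    0.0752    0.1358    0.1107    1.0895    0.1337    0.0587]
  [  0.0636    0.1005    0.1188    0.0443    0.1423    1.0901    0.0578]
  [  0.1538    0.1448    0.2021    0.1354    0.1600    0.1722    1.1509]
Total output x = L · d:
  x_0 = 1.0537·85 + 0.1375·13 + 0.1577·35 + 0.1126·58 + 0.1302·23 + 0.0864·53 + 0.0518·18 = 111.9073
  x_1 = 0.0796·85 + 1.1384·13 + 0.1374·35 + 0.0500·58 + 0.1495·23 + 0.0761·53 + 0.0838·18 = 38.2596
  x_2 = 0.1285·85 + 0.1478·13 + 1.1225·35 + 0.1292·58 + 0.1041·23 + 0.1235·53 + 0.1074·18 = 70.5000
  x_3 = 0.1476·85 + 0.0849·13 + 0.1689·35 + 1.1532·58 + 0.1286·23 + 0.1230·53 + 0.0423·18 = 96.6862
  x_4 = 0.0896·85 + 0.0752·13 + 0.1358·35 + 0.1107·58 + 1.0895·23 + 0.1337·53 + 0.0587·18 = 52.9698
  x_5 = 0.0636·85 + 0.1005·13 + 0.1188·35 + 0.0443·58 + 0.1423·23 + 1.0901·53 + 0.0578·18 = 75.5303
  x_6 = 0.1538·85 + 0.1448·13 + 0.2021·35 + 0.1354·58 + 0.1600·23 + 0.1722·53 + 1.1509·18 = 63.4039

70.5000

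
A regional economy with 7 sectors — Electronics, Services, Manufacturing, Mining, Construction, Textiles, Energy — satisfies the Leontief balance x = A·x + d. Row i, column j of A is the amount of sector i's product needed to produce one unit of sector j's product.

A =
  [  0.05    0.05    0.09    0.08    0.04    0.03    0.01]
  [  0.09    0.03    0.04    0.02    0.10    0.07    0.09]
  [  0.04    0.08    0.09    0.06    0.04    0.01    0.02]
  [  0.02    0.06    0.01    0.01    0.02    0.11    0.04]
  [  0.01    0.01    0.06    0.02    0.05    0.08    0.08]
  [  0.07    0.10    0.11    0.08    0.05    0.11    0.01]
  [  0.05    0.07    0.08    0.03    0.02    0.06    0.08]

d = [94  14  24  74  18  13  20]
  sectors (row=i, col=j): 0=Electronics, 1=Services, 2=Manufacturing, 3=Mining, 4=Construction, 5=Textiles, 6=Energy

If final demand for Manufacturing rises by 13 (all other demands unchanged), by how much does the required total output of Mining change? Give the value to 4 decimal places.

0.5932

Form M = I − A:
  [  0.95   -0.05   -0.09   -0.08   -0.04   -0.03   -0.01]
  [ -0.09    0.97   -0.04   -0.02   -0.10   -0.07   -0.09]
  [ -0.04   -0.08    0.91   -0.06   -0.04   -0.01   -0.02]
  [ -0.02   -0.06   -0.01    0.99   -0.02   -0.11   -0.04]
  [ -0.01   -0.01   -0.06   -0.02    0.95   -0.08   -0.08]
  [ -0.07   -0.10   -0.11   -0.08   -0.05    0.89   -0.01]
  [ -0.05   -0.07   -0.08   -0.03   -0.02   -0.06    0.92]
Leontief inverse L = M⁻¹:
  [  1.0751    0.0820    0.1262    0.1038    0.0655    0.0651    0.0334]
  [  0.1229    1.0704    0.0933    0.0530    0.1316    0.1161    0.1231]
  [  0.0657    0.1096    1.1247    0.0819    0.0666    0.0427    0.0457]
  [  0.0465    0.0898    0.0456    1.0329    0.0440    0.1448    0.0606]
  [  0.0343    0.0429    0.0993    0.0437    1.0719    0.1143    0.1031]
  [  0.1135    0.1520    0.1705    0.1202    0.0929    1.1676    0.0458]
  [  0.0832    0.1092    0.1265    0.0593    0.0502    0.0994    1.1093]
Total output x = L · d:
  x_0 = 1.0751·94 + 0.0820·14 + 0.1262·24 + 0.1038·74 + 0.0655·18 + 0.0651·13 + 0.0334·20 = 115.6137
  x_1 = 0.1229·94 + 1.0704·14 + 0.0933·24 + 0.0530·74 + 0.1316·18 + 0.1161·13 + 0.1231·20 = 39.0348
  x_2 = 0.0657·94 + 0.1096·14 + 1.1247·24 + 0.0819·74 + 0.0666·18 + 0.0427·13 + 0.0457·20 = 43.4282
  x_3 = 0.0465·94 + 0.0898·14 + 0.0456·24 + 1.0329·74 + 0.0440·18 + 0.1448·13 + 0.0606·20 = 87.0416
  x_4 = 0.0343·94 + 0.0429·14 + 0.0993·24 + 0.0437·74 + 1.0719·18 + 0.1143·13 + 0.1031·20 = 32.2834
  x_5 = 0.1135·94 + 0.1520·14 + 0.1705·24 + 0.1202·74 + 0.0929·18 + 1.1676·13 + 0.0458·20 = 43.5534
  x_6 = 0.0832·94 + 0.1092·14 + 0.1265·24 + 0.0593·74 + 0.0502·18 + 0.0994·13 + 1.1093·20 = 41.1495
Δx_3 = L[3,2] · Δd_2 = 0.0456 · 13 = 0.5932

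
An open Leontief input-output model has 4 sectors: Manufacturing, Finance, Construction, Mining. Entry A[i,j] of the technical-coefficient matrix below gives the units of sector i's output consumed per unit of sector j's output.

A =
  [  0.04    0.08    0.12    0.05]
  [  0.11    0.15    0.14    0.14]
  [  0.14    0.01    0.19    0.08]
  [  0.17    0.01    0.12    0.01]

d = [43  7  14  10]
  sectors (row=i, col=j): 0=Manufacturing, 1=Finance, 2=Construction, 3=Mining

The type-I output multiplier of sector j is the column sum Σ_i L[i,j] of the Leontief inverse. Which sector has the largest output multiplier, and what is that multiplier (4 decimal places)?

Construction (1.9458)

Form M = I − A:
  [  0.96   -0.08   -0.12   -0.05]
  [ -0.11    0.85   -0.14   -0.14]
  [ -0.14   -0.01    0.81   -0.08]
  [ -0.17   -0.01   -0.12    0.99]
Leontief inverse L = M⁻¹:
  [  1.0974    0.1066    0.1938    0.0862]
  [  0.2129    1.2021    0.2693    0.2025]
  [  0.2137    0.0367    1.2904    0.1203]
  [  0.2165    0.0349    0.1924    1.0415]
Total output x = L · d:
  x_0 = 1.0974·43 + 0.1066·7 + 0.1938·14 + 0.0862·10 = 51.5081
  x_1 = 0.2129·43 + 1.2021·7 + 0.2693·14 + 0.2025·10 = 23.3629
  x_2 = 0.2137·43 + 0.0367·7 + 1.2904·14 + 0.1203·10 = 28.7133
  x_3 = 0.2165·43 + 0.0349·7 + 0.1924·14 + 1.0415·10 = 22.6622
Output multipliers (column sums of L):
  Manufacturing: 1.7404
  Finance: 1.3802
  Construction: 1.9458
  Mining: 1.4504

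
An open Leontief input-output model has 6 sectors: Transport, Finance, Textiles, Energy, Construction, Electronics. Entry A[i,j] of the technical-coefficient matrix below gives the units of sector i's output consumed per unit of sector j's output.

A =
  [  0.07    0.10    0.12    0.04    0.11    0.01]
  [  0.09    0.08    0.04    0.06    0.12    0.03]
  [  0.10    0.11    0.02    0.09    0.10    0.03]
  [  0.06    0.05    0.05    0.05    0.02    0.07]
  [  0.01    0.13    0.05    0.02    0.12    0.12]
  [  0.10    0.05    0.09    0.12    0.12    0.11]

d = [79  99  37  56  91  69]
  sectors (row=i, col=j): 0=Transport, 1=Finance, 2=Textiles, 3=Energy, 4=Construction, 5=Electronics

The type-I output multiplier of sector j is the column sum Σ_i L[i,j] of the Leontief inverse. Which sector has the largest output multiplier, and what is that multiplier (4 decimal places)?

Form M = I − A:
  [  0.93   -0.10   -0.12   -0.04   -0.11   -0.01]
  [ -0.09    0.92   -0.04   -0.06   -0.12   -0.03]
  [ -0.10   -0.11    0.98   -0.09   -0.10   -0.03]
  [ -0.06   -0.05   -0.05    0.95   -0.02   -0.07]
  [ -0.01   -0.13   -0.05   -0.02    0.88   -0.12]
  [ -0.10   -0.05   -0.09   -0.12   -0.12    0.89]
Leontief inverse L = M⁻¹:
  [  1.1237    0.1768    0.1642    0.0853    0.1929    0.0568]
  [  0.1374    1.1496    0.0860    0.1005    0.1966    0.0776]
  [  0.1514    0.1811    1.0694    0.1328    0.1789    0.0784]
  [  0.1003    0.0960    0.0848    1.0855    0.0739    0.1026]
  [  0.0674    0.2038    0.0986    0.0732    1.2100    0.1799]
  [  0.1719    0.1432    0.1562    0.1849    0.2239    1.1803]
Total output x = L · d:
  x_0 = 1.1237·79 + 0.1768·99 + 0.1642·37 + 0.0853·56 + 0.1929·91 + 0.0568·69 = 138.6033
  x_1 = 0.1374·79 + 1.1496·99 + 0.0860·37 + 0.1005·56 + 0.1966·91 + 0.0776·69 = 156.7290
  x_2 = 0.1514·79 + 0.1811·99 + 1.0694·37 + 0.1328·56 + 0.1789·91 + 0.0784·69 = 98.5844
  x_3 = 0.1003·79 + 0.0960·99 + 0.0848·37 + 1.0855·56 + 0.0739·91 + 0.1026·69 = 95.1546
  x_4 = 0.0674·79 + 0.2038·99 + 0.0986·37 + 0.0732·56 + 1.2100·91 + 0.1799·69 = 155.7706
  x_5 = 0.1719·79 + 0.1432·99 + 0.1562·37 + 0.1849·56 + 0.2239·91 + 1.1803·69 = 145.7083
Output multipliers (column sums of L):
  Transport: 1.7522
  Finance: 1.9506
  Textiles: 1.6592
  Energy: 1.6622
  Construction: 2.0762
  Electronics: 1.6756

Construction (2.0762)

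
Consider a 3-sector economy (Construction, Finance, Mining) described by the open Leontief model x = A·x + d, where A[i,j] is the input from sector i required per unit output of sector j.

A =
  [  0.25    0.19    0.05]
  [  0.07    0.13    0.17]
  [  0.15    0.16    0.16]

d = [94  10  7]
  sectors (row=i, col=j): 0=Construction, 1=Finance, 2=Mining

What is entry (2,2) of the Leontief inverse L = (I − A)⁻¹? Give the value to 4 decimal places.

Form M = I − A:
  [  0.75   -0.19   -0.05]
  [ -0.07    0.87   -0.17]
  [ -0.15   -0.16    0.84]
Leontief inverse L = M⁻¹:
  [  1.3944    0.3321    0.1502]
  [  0.1671    1.2337    0.2596]
  [  0.2808    0.2943    1.2668]
Total output x = L · d:
  x_0 = 1.3944·94 + 0.3321·10 + 0.1502·7 = 135.4445
  x_1 = 0.1671·94 + 1.2337·10 + 0.2596·7 = 29.8578
  x_2 = 0.2808·94 + 0.2943·10 + 1.2668·7 = 38.2070

L[2,2] = 1.2668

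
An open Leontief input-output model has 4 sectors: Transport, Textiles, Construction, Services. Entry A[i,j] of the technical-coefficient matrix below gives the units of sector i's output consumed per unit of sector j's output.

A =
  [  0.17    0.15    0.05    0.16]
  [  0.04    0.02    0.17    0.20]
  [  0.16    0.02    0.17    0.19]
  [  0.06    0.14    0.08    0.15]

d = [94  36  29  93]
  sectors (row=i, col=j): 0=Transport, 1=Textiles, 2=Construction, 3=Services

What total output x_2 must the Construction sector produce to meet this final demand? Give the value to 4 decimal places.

Form M = I − A:
  [  0.83   -0.15   -0.05   -0.16]
  [ -0.04    0.98   -0.17   -0.20]
  [ -0.16   -0.02    0.83   -0.19]
  [ -0.06   -0.14   -0.08    0.85]
Leontief inverse L = M⁻¹:
  [  1.2713    0.2453    0.1589    0.3325]
  [  0.1284    1.0941    0.2647    0.3408]
  [  0.2796    0.1215    1.2820    0.3678]
  [  0.1372    0.2090    0.1755    1.2907]
Total output x = L · d:
  x_0 = 1.2713·94 + 0.2453·36 + 0.1589·29 + 0.3325·93 = 163.8702
  x_1 = 0.1284·94 + 1.0941·36 + 0.2647·29 + 0.3408·93 = 90.8256
  x_2 = 0.2796·94 + 0.1215·36 + 1.2820·29 + 0.3678·93 = 102.0346
  x_3 = 0.1372·94 + 0.2090·36 + 0.1755·29 + 1.2907·93 = 145.5418

102.0346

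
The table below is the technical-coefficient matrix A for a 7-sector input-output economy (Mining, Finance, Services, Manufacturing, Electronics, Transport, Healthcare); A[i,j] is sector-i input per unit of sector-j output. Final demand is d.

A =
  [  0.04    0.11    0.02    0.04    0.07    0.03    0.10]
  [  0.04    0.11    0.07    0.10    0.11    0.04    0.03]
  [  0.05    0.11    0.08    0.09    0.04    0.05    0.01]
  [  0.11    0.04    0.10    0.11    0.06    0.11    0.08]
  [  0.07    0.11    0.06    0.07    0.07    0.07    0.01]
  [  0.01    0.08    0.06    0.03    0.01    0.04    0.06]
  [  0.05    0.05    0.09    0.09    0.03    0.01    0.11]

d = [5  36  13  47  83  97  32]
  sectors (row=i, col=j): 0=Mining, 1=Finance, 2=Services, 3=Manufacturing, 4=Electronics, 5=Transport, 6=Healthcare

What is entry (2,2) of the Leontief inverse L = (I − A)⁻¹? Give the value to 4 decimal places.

L[2,2] = 1.1367

Form M = I − A:
  [  0.96   -0.11   -0.02   -0.04   -0.07   -0.03   -0.10]
  [ -0.04    0.89   -0.07   -0.10   -0.11   -0.04   -0.03]
  [ -0.05   -0.11    0.92   -0.09   -0.04   -0.05   -0.01]
  [ -0.11   -0.04   -0.10    0.89   -0.06   -0.11   -0.08]
  [ -0.07   -0.11   -0.06   -0.07    0.93   -0.07   -0.01]
  [ -0.01   -0.08   -0.06   -0.03   -0.01    0.96   -0.06]
  [ -0.05   -0.05   -0.09   -0.09   -0.03   -0.01    0.89]
Leontief inverse L = M⁻¹:
  [  1.0812    0.1759    0.0740    0.1018    0.1173    0.0667    0.1432]
  [  0.0943    1.1936    0.1366    0.1763    0.1690    0.0931    0.0764]
  [  0.0947    0.1817    1.1367    0.1550    0.0902    0.0946    0.0509]
  [  0.1697    0.1345    0.1766    1.1940    0.1198    0.1672    0.1455]
  [  0.1153    0.1870    0.1174    0.1357    1.1228    0.1155    0.0532]
  [  0.0376    0.1261    0.0993    0.0740    0.0411    1.0657    0.0885]
  [  0.0971    0.1166    0.1497    0.1574    0.0756    0.0513    1.1586]
Total output x = L · d:
  x_0 = 1.0812·5 + 0.1759·36 + 0.0740·13 + 0.1018·47 + 0.1173·83 + 0.0667·97 + 0.1432·32 = 38.2665
  x_1 = 0.0943·5 + 1.1936·36 + 0.1366·13 + 0.1763·47 + 0.1690·83 + 0.0931·97 + 0.0764·32 = 79.0082
  x_2 = 0.0947·5 + 0.1817·36 + 1.1367·13 + 0.1550·47 + 0.0902·83 + 0.0946·97 + 0.0509·32 = 47.3677
  x_3 = 0.1697·5 + 0.1345·36 + 0.1766·13 + 1.1940·47 + 0.1198·83 + 0.1672·97 + 0.1455·32 = 94.9169
  x_4 = 0.1153·5 + 0.1870·36 + 0.1174·13 + 0.1357·47 + 1.1228·83 + 0.1155·97 + 0.0532·32 = 121.3089
  x_5 = 0.0376·5 + 0.1261·36 + 0.0993·13 + 0.0740·47 + 0.0411·83 + 1.0657·97 + 0.0885·32 = 119.1120
  x_6 = 0.0971·5 + 0.1166·36 + 0.1497·13 + 0.1574·47 + 0.0756·83 + 0.0513·97 + 1.1586·32 = 62.3593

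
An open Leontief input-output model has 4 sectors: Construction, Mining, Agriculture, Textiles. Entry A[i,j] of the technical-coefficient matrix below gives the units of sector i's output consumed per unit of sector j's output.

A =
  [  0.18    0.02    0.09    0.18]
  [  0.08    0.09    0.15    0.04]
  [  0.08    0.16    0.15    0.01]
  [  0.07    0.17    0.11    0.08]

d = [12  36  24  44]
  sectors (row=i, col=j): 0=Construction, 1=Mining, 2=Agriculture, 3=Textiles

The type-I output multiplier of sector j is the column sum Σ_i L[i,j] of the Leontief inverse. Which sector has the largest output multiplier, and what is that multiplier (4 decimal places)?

Form M = I − A:
  [  0.82   -0.02   -0.09   -0.18]
  [ -0.08    0.91   -0.15   -0.04]
  [ -0.08   -0.16    0.85   -0.01]
  [ -0.07   -0.17   -0.11    0.92]
Leontief inverse L = M⁻¹:
  [  1.2701    0.1084    0.1866    0.2552]
  [  0.1422    1.1575    0.2298    0.0806]
  [  0.1480    0.2310    1.2397    0.0525]
  [  0.1406    0.2498    0.2049    1.1276]
Total output x = L · d:
  x_0 = 1.2701·12 + 0.1084·36 + 0.1866·24 + 0.2552·44 = 34.8537
  x_1 = 0.1422·12 + 1.1575·36 + 0.2298·24 + 0.0806·44 = 52.4392
  x_2 = 0.1480·12 + 0.2310·36 + 1.2397·24 + 0.0525·44 = 42.1537
  x_3 = 0.1406·12 + 0.2498·36 + 0.2049·24 + 1.1276·44 = 65.2080
Output multipliers (column sums of L):
  Construction: 1.7009
  Mining: 1.7467
  Agriculture: 1.8610
  Textiles: 1.5159

Agriculture (1.8610)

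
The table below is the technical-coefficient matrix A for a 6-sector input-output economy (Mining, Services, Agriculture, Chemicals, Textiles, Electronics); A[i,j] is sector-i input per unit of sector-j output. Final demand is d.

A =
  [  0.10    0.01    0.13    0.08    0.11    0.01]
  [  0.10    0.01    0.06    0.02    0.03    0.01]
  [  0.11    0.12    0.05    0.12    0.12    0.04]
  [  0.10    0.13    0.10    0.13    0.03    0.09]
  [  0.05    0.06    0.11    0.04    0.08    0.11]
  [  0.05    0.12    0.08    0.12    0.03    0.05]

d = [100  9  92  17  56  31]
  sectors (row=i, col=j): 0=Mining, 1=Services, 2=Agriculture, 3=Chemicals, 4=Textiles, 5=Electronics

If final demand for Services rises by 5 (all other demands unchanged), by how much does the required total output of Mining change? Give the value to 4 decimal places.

0.3742

Form M = I − A:
  [  0.90   -0.01   -0.13   -0.08   -0.11   -0.01]
  [ -0.10    0.99   -0.06   -0.02   -0.03   -0.01]
  [ -0.11   -0.12    0.95   -0.12   -0.12   -0.04]
  [ -0.10   -0.13   -0.10    0.87   -0.03   -0.09]
  [ -0.05   -0.06   -0.11   -0.04    0.92   -0.11]
  [ -0.05   -0.12   -0.08   -0.12   -0.03    0.95]
Leontief inverse L = M⁻¹:
  [  1.1749    0.0748    0.2070    0.1543    0.1768    0.0570]
  [  0.1396    1.0390    0.1010    0.0578    0.0666    0.0299]
  [  0.1988    0.1897    1.1428    0.2018    0.1886    0.0932]
  [  0.1958    0.2088    0.1920    1.2226    0.0997    0.1397]
  [  0.1202    0.1253    0.1807    0.1122    1.1376    0.1525]
  [  0.1247    0.1815    0.1498    0.1904    0.0821    1.0897]
Total output x = L · d:
  x_0 = 1.1749·100 + 0.0748·9 + 0.2070·92 + 0.1543·17 + 0.1768·56 + 0.0570·31 = 151.4935
  x_1 = 0.1396·100 + 1.0390·9 + 0.1010·92 + 0.0578·17 + 0.0666·56 + 0.0299·31 = 38.2430
  x_2 = 0.1988·100 + 0.1897·9 + 1.1428·92 + 0.2018·17 + 0.1886·56 + 0.0932·31 = 143.6058
  x_3 = 0.1958·100 + 0.2088·9 + 0.1920·92 + 1.2226·17 + 0.0997·56 + 0.1397·31 = 69.8170
  x_4 = 0.1202·100 + 0.1253·9 + 0.1807·92 + 0.1122·17 + 1.1376·56 + 0.1525·31 = 100.1137
  x_5 = 0.1247·100 + 0.1815·9 + 0.1498·92 + 0.1904·17 + 0.0821·56 + 1.0897·31 = 69.5092
Δx_0 = L[0,1] · Δd_1 = 0.0748 · 5 = 0.3742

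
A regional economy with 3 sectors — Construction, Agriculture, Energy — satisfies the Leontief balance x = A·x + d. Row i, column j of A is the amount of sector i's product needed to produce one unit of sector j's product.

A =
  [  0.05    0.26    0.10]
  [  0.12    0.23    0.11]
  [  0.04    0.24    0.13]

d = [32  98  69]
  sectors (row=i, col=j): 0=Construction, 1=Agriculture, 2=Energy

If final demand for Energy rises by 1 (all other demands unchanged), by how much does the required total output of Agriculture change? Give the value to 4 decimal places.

Form M = I − A:
  [  0.95   -0.26   -0.10]
  [ -0.12    0.77   -0.11]
  [ -0.04   -0.24    0.87]
Leontief inverse L = M⁻¹:
  [  1.1151    0.4336    0.1830]
  [  0.1885    1.4253    0.2019]
  [  0.1033    0.4131    1.2135]
Total output x = L · d:
  x_0 = 1.1151·32 + 0.4336·98 + 0.1830·69 = 90.7990
  x_1 = 0.1885·32 + 1.4253·98 + 0.2019·69 = 159.6409
  x_2 = 0.1033·32 + 0.4131·98 + 1.2135·69 = 127.5239
Δx_1 = L[1,2] · Δd_2 = 0.2019 · 1 = 0.2019

0.2019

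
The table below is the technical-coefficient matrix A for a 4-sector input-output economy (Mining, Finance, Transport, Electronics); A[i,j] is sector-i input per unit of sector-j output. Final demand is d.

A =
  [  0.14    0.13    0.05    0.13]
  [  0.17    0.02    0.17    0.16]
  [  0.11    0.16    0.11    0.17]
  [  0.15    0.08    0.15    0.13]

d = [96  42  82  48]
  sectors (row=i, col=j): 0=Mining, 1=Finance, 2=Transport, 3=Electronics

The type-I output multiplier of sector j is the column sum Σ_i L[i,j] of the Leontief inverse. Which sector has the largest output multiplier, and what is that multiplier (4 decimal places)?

Electronics (2.1849)

Form M = I − A:
  [  0.86   -0.13   -0.05   -0.13]
  [ -0.17    0.98   -0.17   -0.16]
  [ -0.11   -0.16    0.89   -0.17]
  [ -0.15   -0.08   -0.15    0.87]
Leontief inverse L = M⁻¹:
  [  1.2707    0.2153    0.1563    0.2600]
  [  0.3154    1.1346    0.2870    0.3119]
  [  0.2700    0.2664    1.2457    0.3328]
  [  0.2946    0.1874    0.2681    1.2803]
Total output x = L · d:
  x_0 = 1.2707·96 + 0.2153·42 + 0.1563·82 + 0.2600·48 = 156.3314
  x_1 = 0.3154·96 + 1.1346·42 + 0.2870·82 + 0.3119·48 = 116.4298
  x_2 = 0.2700·96 + 0.2664·42 + 1.2457·82 + 0.3328·48 = 155.2322
  x_3 = 0.2946·96 + 0.1874·42 + 0.2681·82 + 1.2803·48 = 119.5965
Output multipliers (column sums of L):
  Mining: 2.1508
  Finance: 1.8036
  Transport: 1.9572
  Electronics: 2.1849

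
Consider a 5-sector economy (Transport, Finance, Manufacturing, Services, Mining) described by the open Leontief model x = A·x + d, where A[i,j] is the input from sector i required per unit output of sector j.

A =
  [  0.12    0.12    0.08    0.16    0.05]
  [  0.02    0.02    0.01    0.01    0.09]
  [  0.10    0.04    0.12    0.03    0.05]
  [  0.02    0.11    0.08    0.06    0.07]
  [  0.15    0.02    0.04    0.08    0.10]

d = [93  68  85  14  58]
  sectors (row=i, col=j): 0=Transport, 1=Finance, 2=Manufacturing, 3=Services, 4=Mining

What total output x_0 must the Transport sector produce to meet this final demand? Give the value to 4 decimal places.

142.2174

Form M = I − A:
  [  0.88   -0.12   -0.08   -0.16   -0.05]
  [ -0.02    0.98   -0.01   -0.01   -0.09]
  [ -0.10   -0.04    0.88   -0.03   -0.05]
  [ -0.02   -0.11   -0.08    0.94   -0.07]
  [ -0.15   -0.02   -0.04   -0.08    0.90]
Leontief inverse L = M⁻¹:
  [  1.1788    0.1762    0.1337    0.2159    0.1073]
  [  0.0454    1.0324    0.0234    0.0288    0.1093]
  [  0.1499    0.0754    1.1612    0.0707    0.0859]
  [  0.0587    0.1360    0.1107    1.0880    0.1076]
  [  0.2094    0.0678    0.0842    0.1365    1.1448]
Total output x = L · d:
  x_0 = 1.1788·93 + 0.1762·68 + 0.1337·85 + 0.2159·14 + 0.1073·58 = 142.2174
  x_1 = 0.0454·93 + 1.0324·68 + 0.0234·85 + 0.0288·14 + 0.1093·58 = 83.1602
  x_2 = 0.1499·93 + 0.0754·68 + 1.1612·85 + 0.0707·14 + 0.0859·58 = 123.7425
  x_3 = 0.0587·93 + 0.1360·68 + 0.1107·85 + 1.0880·14 + 0.1076·58 = 45.5955
  x_4 = 0.2094·93 + 0.0678·68 + 0.0842·85 + 0.1365·14 + 1.1448·58 = 99.5479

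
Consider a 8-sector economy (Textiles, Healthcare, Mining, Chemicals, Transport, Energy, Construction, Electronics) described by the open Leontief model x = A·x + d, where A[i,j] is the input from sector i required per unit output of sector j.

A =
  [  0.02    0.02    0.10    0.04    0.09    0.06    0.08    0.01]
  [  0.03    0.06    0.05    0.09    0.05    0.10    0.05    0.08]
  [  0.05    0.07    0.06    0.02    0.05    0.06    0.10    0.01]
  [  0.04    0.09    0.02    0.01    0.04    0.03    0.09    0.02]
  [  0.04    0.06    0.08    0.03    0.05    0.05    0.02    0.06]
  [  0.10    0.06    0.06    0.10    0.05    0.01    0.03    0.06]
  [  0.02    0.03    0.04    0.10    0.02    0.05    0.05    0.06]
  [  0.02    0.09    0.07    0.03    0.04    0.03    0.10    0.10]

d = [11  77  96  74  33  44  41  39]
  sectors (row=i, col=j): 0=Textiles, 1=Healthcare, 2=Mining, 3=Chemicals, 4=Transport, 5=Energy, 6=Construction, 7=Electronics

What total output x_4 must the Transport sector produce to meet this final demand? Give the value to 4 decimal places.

Form M = I − A:
  [  0.98   -0.02   -0.10   -0.04   -0.09   -0.06   -0.08   -0.01]
  [ -0.03    0.94   -0.05   -0.09   -0.05   -0.10   -0.05   -0.08]
  [ -0.05   -0.07    0.94   -0.02   -0.05   -0.06   -0.10   -0.01]
  [ -0.04   -0.09   -0.02    0.99   -0.04   -0.03   -0.09   -0.02]
  [ -0.04   -0.06   -0.08   -0.03    0.95   -0.05   -0.02   -0.06]
  [ -0.10   -0.06   -0.06   -0.10   -0.05    0.99   -0.03   -0.06]
  [ -0.02   -0.03   -0.04   -0.10   -0.02   -0.05    0.95   -0.06]
  [ -0.02   -0.09   -0.07   -0.03   -0.04   -0.03   -0.10    0.90]
Leontief inverse L = M⁻¹:
  [  1.0509    0.0624    0.1418    0.0782    0.1230    0.0948    0.1243    0.0433]
  [  0.0678    1.1164    0.1003    0.1380    0.0913    0.1410    0.1078    0.1268]
  [  0.0795    0.1105    1.1025    0.0639    0.0842    0.0977    0.1443    0.0461]
  [  0.0621    0.1230    0.0544    1.0475    0.0675    0.0626    0.1256    0.0526]
  [  0.0682    0.1025    0.1216    0.0654    1.0835    0.0847    0.0656    0.0949]
  [  0.1293    0.1090    0.1083    0.1380    0.0908    1.0516    0.0865    0.0973]
  [  0.0456    0.0710    0.0740    0.1325    0.0486    0.0789    1.0938    0.0920]
  [  0.0508    0.1418    0.1180    0.0777    0.0772    0.0735    0.1563    1.1478]
Total output x = L · d:
  x_0 = 1.0509·11 + 0.0624·77 + 0.1418·96 + 0.0782·74 + 0.1230·33 + 0.0948·44 + 0.1243·41 + 0.0433·39 = 50.7771
  x_1 = 0.0678·11 + 1.1164·77 + 0.1003·96 + 0.1380·74 + 0.0913·33 + 0.1410·44 + 0.1078·41 + 0.1268·39 = 125.1399
  x_2 = 0.0795·11 + 0.1105·77 + 1.1025·96 + 0.0639·74 + 0.0842·33 + 0.0977·44 + 0.1443·41 + 0.0461·39 = 134.7523
  x_3 = 0.0621·11 + 0.1230·77 + 0.0544·96 + 1.0475·74 + 0.0675·33 + 0.0626·44 + 0.1256·41 + 0.0526·39 = 105.0766
  x_4 = 0.0682·11 + 0.1025·77 + 0.1216·96 + 0.0654·74 + 1.0835·33 + 0.0847·44 + 0.0656·41 + 0.0949·39 = 71.0328
  x_5 = 0.1293·11 + 0.1090·77 + 0.1083·96 + 0.1380·74 + 0.0908·33 + 1.0516·44 + 0.0865·41 + 0.0973·39 = 87.0227
  x_6 = 0.0456·11 + 0.0710·77 + 0.0740·96 + 0.1325·74 + 0.0486·33 + 0.0789·44 + 1.0938·41 + 0.0920·39 = 76.3890
  x_7 = 0.0508·11 + 0.1418·77 + 0.1180·96 + 0.0777·74 + 0.0772·33 + 0.0735·44 + 0.1563·41 + 1.1478·39 = 85.5044

71.0328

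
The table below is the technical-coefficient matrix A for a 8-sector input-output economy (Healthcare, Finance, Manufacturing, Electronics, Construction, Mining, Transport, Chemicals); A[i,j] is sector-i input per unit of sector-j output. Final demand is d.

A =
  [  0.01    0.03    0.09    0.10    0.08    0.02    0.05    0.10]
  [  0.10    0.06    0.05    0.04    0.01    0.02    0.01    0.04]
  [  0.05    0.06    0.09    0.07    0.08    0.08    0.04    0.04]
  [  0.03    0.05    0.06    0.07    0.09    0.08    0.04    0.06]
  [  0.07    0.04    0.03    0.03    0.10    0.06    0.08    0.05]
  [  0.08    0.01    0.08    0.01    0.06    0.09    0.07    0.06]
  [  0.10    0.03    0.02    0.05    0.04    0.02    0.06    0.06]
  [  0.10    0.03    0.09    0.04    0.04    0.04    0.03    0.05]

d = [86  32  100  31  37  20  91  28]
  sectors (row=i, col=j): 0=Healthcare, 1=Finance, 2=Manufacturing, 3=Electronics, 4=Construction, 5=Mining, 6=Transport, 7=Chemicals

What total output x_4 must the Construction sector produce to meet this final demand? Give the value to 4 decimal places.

Form M = I − A:
  [  0.99   -0.03   -0.09   -0.10   -0.08   -0.02   -0.05   -0.10]
  [ -0.10    0.94   -0.05   -0.04   -0.01   -0.02   -0.01   -0.04]
  [ -0.05   -0.06    0.91   -0.07   -0.08   -0.08   -0.04   -0.04]
  [ -0.03   -0.05   -0.06    0.93   -0.09   -0.08   -0.04   -0.06]
  [ -0.07   -0.04   -0.03   -0.03    0.90   -0.06   -0.08   -0.05]
  [ -0.08   -0.01   -0.08   -0.01   -0.06    0.91   -0.07   -0.06]
  [ -0.10   -0.03   -0.02   -0.05   -0.04   -0.02    0.94   -0.06]
  [ -0.10   -0.03   -0.09   -0.04   -0.04   -0.04   -0.03    0.95]
Leontief inverse L = M⁻¹:
  [  1.0679    0.0654    0.1460    0.1451    0.1383    0.0681    0.0914    0.1478]
  [  0.1352    1.0842    0.0921    0.0754    0.0480    0.0488    0.0360    0.0764]
  [  0.1099    0.0962    1.1500    0.1171    0.1414    0.1312    0.0856    0.0926]
  [  0.0881    0.0831    0.1153    1.1123    0.1473    0.1280    0.0834    0.1090]
  [  0.1255    0.0702    0.0804    0.0717    1.1539    0.1008    0.1228    0.0989]
  [  0.1349    0.0399    0.1359    0.0532    0.1154    1.1343    0.1134    0.1098]
  [  0.1425    0.0557    0.0645    0.0890    0.0845    0.0519    1.0929    0.1024]
  [  0.1463    0.0601    0.1432    0.0837    0.0918    0.0802    0.0668    1.0960]
Total output x = L · d:
  x_0 = 1.0679·86 + 0.0654·32 + 0.1460·100 + 0.1451·31 + 0.1383·37 + 0.0681·20 + 0.0914·91 + 0.1478·28 = 131.9680
  x_1 = 0.1352·86 + 1.0842·32 + 0.0921·100 + 0.0754·31 + 0.0480·37 + 0.0488·20 + 0.0360·91 + 0.0764·28 = 66.0390
  x_2 = 0.1099·86 + 0.0962·32 + 1.1500·100 + 0.1171·31 + 0.1414·37 + 0.1312·20 + 0.0856·91 + 0.0926·28 = 149.4005
  x_3 = 0.0881·86 + 0.0831·32 + 0.1153·100 + 1.1123·31 + 0.1473·37 + 0.1280·20 + 0.0834·91 + 0.1090·28 = 74.9020
  x_4 = 0.1255·86 + 0.0702·32 + 0.0804·100 + 0.0717·31 + 1.1539·37 + 0.1008·20 + 0.1228·91 + 0.0989·28 = 81.9497
  x_5 = 0.1349·86 + 0.0399·32 + 0.1359·100 + 0.0532·31 + 0.1154·37 + 1.1343·20 + 0.1134·91 + 0.1098·28 = 68.4709
  x_6 = 0.1425·86 + 0.0557·32 + 0.0645·100 + 0.0890·31 + 0.0845·37 + 0.0519·20 + 1.0929·91 + 0.1024·28 = 129.7338
  x_7 = 0.1463·86 + 0.0601·32 + 0.1432·100 + 0.0837·31 + 0.0918·37 + 0.0802·20 + 0.0668·91 + 1.0960·28 = 73.1884

81.9497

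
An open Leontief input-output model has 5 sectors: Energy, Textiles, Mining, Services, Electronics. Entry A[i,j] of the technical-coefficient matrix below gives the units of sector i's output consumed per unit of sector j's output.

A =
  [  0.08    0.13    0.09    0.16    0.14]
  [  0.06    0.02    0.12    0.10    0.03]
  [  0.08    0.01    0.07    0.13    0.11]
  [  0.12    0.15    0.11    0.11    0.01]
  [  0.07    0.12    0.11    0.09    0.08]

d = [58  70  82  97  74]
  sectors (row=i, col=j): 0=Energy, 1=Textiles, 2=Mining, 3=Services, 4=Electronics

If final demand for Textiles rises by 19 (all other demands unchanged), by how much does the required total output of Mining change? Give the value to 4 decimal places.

1.6130

Form M = I − A:
  [  0.92   -0.13   -0.09   -0.16   -0.14]
  [ -0.06    0.98   -0.12   -0.10   -0.03]
  [ -0.08   -0.01    0.93   -0.13   -0.11]
  [ -0.12   -0.15   -0.11    0.89   -0.01]
  [ -0.07   -0.12   -0.11   -0.09    0.92]
Leontief inverse L = M⁻¹:
  [  1.1731    0.2278    0.2022    0.2876    0.2132]
  [  0.1142    1.0734    0.1792    0.1750    0.0757]
  [  0.1464    0.0849    1.1458    0.2198    0.1644]
  [  0.1971    0.2243    0.2013    1.2212    0.0746]
  [  0.1409    0.1894    0.1954    0.1905    1.1400]
Total output x = L · d:
  x_0 = 1.1731·58 + 0.2278·70 + 0.2022·82 + 0.2876·97 + 0.2132·74 = 144.2423
  x_1 = 0.1142·58 + 1.0734·70 + 0.1792·82 + 0.1750·97 + 0.0757·74 = 119.0312
  x_2 = 0.1464·58 + 0.0849·70 + 1.1458·82 + 0.2198·97 + 0.1644·74 = 141.8836
  x_3 = 0.1971·58 + 0.2243·70 + 0.2013·82 + 1.2212·97 + 0.0746·74 = 167.6111
  x_4 = 0.1409·58 + 0.1894·70 + 0.1954·82 + 0.1905·97 + 1.1400·74 = 140.2966
Δx_2 = L[2,1] · Δd_1 = 0.0849 · 19 = 1.6130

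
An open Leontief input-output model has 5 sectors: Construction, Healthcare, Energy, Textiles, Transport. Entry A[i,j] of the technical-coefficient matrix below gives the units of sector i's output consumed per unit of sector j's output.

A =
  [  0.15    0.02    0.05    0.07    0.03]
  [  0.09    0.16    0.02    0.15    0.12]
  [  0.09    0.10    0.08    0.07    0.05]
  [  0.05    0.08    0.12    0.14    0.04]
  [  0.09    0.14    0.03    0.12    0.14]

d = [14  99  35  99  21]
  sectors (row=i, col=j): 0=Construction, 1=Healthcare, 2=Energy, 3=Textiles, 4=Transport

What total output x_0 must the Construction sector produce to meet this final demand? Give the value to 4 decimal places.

Form M = I − A:
  [  0.85   -0.02   -0.05   -0.07   -0.03]
  [ -0.09    0.84   -0.02   -0.15   -0.12]
  [ -0.09   -0.10    0.92   -0.07   -0.05]
  [ -0.05   -0.08   -0.12    0.86   -0.04]
  [ -0.09   -0.14   -0.03   -0.12    0.86]
Leontief inverse L = M⁻¹:
  [  1.2057    0.0609    0.0851    0.1242    0.0613]
  [  0.1790    1.2630    0.0788    0.2691    0.1996]
  [  0.1559    0.1681    1.1216    0.1474    0.1010]
  [  0.1167    0.1556    0.1727    1.2265    0.0929]
  [  0.1771    0.2396    0.0850    0.2331    1.2182]
Total output x = L · d:
  x_0 = 1.2057·14 + 0.0609·99 + 0.0851·35 + 0.1242·99 + 0.0613·21 = 39.4696
  x_1 = 0.1790·14 + 1.2630·99 + 0.0788·35 + 0.2691·99 + 0.1996·21 = 161.1377
  x_2 = 0.1559·14 + 0.1681·99 + 1.1216·35 + 0.1474·99 + 0.1010·21 = 74.7927
  x_3 = 0.1167·14 + 0.1556·99 + 0.1727·35 + 1.2265·99 + 0.0929·21 = 146.4566
  x_4 = 0.1771·14 + 0.2396·99 + 0.0850·35 + 0.2331·99 + 1.2182·21 = 77.8257

39.4696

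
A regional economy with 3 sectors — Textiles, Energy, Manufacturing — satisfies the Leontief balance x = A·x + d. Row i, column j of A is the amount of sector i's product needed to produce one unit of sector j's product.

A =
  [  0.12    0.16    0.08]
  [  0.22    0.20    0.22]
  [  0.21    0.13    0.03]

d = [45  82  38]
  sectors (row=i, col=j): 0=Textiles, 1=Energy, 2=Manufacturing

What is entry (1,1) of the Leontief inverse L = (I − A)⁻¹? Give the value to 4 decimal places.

Form M = I − A:
  [  0.88   -0.16   -0.08]
  [ -0.22    0.80   -0.22]
  [ -0.21   -0.13    0.97]
Leontief inverse L = M⁻¹:
  [  1.2447    0.2758    0.1652]
  [  0.4323    1.3936    0.3517]
  [  0.3274    0.2465    1.1138]
Total output x = L · d:
  x_0 = 1.2447·45 + 0.2758·82 + 0.1652·38 = 84.9063
  x_1 = 0.4323·45 + 1.3936·82 + 0.3517·38 = 147.0988
  x_2 = 0.3274·45 + 0.2465·82 + 1.1138·38 = 77.2713

L[1,1] = 1.3936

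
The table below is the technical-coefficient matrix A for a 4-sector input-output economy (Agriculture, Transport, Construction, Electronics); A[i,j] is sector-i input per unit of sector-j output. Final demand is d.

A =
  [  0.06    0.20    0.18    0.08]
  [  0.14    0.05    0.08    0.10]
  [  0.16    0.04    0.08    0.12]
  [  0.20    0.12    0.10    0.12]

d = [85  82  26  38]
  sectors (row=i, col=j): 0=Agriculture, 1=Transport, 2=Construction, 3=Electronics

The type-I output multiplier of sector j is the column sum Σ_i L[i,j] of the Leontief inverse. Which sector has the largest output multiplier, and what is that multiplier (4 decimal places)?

Agriculture (2.0167)

Form M = I − A:
  [  0.94   -0.20   -0.18   -0.08]
  [ -0.14    0.95   -0.08   -0.10]
  [ -0.16   -0.04    0.92   -0.12]
  [ -0.20   -0.12   -0.10    0.88]
Leontief inverse L = M⁻¹:
  [  1.1915    0.2851    0.2773    0.1785]
  [  0.2325    1.1301    0.1624    0.1717]
  [  0.2606    0.1292    1.1707    0.1980]
  [  0.3321    0.2336    0.2182    1.2229]
Total output x = L · d:
  x_0 = 1.1915·85 + 0.2851·82 + 0.2773·26 + 0.1785·38 = 138.6440
  x_1 = 0.2325·85 + 1.1301·82 + 0.1624·26 + 0.1717·38 = 123.1783
  x_2 = 0.2606·85 + 0.1292·82 + 1.1707·26 + 0.1980·38 = 70.7098
  x_3 = 0.3321·85 + 0.2336·82 + 0.2182·26 + 1.2229·38 = 99.5241
Output multipliers (column sums of L):
  Agriculture: 2.0167
  Transport: 1.7779
  Construction: 1.8286
  Electronics: 1.7711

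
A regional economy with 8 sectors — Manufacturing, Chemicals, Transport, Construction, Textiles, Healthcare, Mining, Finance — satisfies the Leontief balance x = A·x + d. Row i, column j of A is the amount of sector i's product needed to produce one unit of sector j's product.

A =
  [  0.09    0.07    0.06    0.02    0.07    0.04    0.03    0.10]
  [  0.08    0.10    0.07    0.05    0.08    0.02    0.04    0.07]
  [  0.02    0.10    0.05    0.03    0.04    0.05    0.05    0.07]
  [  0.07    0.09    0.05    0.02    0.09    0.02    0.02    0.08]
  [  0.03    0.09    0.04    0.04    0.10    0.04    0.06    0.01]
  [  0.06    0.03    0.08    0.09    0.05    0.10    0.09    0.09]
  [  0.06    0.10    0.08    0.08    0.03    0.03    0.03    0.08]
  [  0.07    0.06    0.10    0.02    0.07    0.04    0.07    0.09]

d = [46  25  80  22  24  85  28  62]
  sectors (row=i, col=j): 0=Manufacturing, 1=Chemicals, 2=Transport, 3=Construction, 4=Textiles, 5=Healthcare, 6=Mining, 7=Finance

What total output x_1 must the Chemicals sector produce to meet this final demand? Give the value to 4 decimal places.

Form M = I − A:
  [  0.91   -0.07   -0.06   -0.02   -0.07   -0.04   -0.03   -0.10]
  [ -0.08    0.90   -0.07   -0.05   -0.08   -0.02   -0.04   -0.07]
  [ -0.02   -0.10    0.95   -0.03   -0.04   -0.05   -0.05   -0.07]
  [ -0.07   -0.09   -0.05    0.98   -0.09   -0.02   -0.02   -0.08]
  [ -0.03   -0.09   -0.04   -0.04    0.90   -0.04   -0.06   -0.01]
  [ -0.06   -0.03   -0.08   -0.09   -0.05    0.90   -0.09   -0.09]
  [ -0.06   -0.10   -0.08   -0.08   -0.03   -0.03    0.97   -0.08]
  [ -0.07   -0.06   -0.10   -0.02   -0.07   -0.04   -0.07    0.91]
Leontief inverse L = M⁻¹:
  [  1.1460    0.1439    0.1222    0.0567    0.1329    0.0781    0.0764    0.1673]
  [  0.1386    1.1810    0.1333    0.0883    0.1474    0.0574    0.0861    0.1390]
  [  0.0680    0.1650    1.1044    0.0649    0.0930    0.0823    0.0898    0.1279]
  [  0.1204    0.1591    0.1053    1.0530    0.1493    0.0530    0.0616    0.1384]
  [  0.0754    0.1561    0.0895    0.0751    1.1543    0.0708    0.0974    0.0620]
  [  0.1278    0.1201    0.1572    0.1398    0.1240    1.1495    0.1469    0.1756]
  [  0.1175    0.1776    0.1424    0.1165    0.0941    0.0663    1.0744    0.1498]
  [  0.1279    0.1415    0.1666    0.0613    0.1349    0.0811    0.1194    1.1620]
Total output x = L · d:
  x_0 = 1.1460·46 + 0.1439·25 + 0.1222·80 + 0.0567·22 + 0.1329·24 + 0.0781·85 + 0.0764·28 + 0.1673·62 = 89.6752
  x_1 = 0.1386·46 + 1.1810·25 + 0.1333·80 + 0.0883·22 + 0.1474·24 + 0.0574·85 + 0.0861·28 + 0.1390·62 = 67.9514
  x_2 = 0.0680·46 + 0.1650·25 + 1.1044·80 + 0.0649·22 + 0.0930·24 + 0.0823·85 + 0.0898·28 + 0.1279·62 = 116.7054
  x_3 = 0.1204·46 + 0.1591·25 + 0.1053·80 + 1.0530·22 + 0.1493·24 + 0.0530·85 + 0.0616·28 + 0.1384·62 = 59.4956
  x_4 = 0.0754·46 + 0.1561·25 + 0.0895·80 + 0.0751·22 + 1.1543·24 + 0.0708·85 + 0.0974·28 + 0.0620·62 = 56.4703
  x_5 = 0.1278·46 + 0.1201·25 + 0.1572·80 + 0.1398·22 + 0.1240·24 + 1.1495·85 + 0.1469·28 + 0.1756·62 = 140.2176
  x_6 = 0.1175·46 + 0.1776·25 + 0.1424·80 + 0.1165·22 + 0.0941·24 + 0.0663·85 + 1.0744·28 + 0.1498·62 = 71.0740
  x_7 = 0.1279·46 + 0.1415·25 + 0.1666·80 + 0.0613·22 + 0.1349·24 + 0.0811·85 + 0.1194·28 + 1.1620·62 = 109.6171

67.9514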